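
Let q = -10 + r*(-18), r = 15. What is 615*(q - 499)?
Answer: -479085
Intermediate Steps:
q = -280 (q = -10 + 15*(-18) = -10 - 270 = -280)
615*(q - 499) = 615*(-280 - 499) = 615*(-779) = -479085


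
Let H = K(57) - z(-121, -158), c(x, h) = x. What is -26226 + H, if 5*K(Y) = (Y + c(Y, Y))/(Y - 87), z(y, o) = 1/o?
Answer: -103595677/3950 ≈ -26227.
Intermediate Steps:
K(Y) = 2*Y/(5*(-87 + Y)) (K(Y) = ((Y + Y)/(Y - 87))/5 = ((2*Y)/(-87 + Y))/5 = (2*Y/(-87 + Y))/5 = 2*Y/(5*(-87 + Y)))
H = -2977/3950 (H = (⅖)*57/(-87 + 57) - 1/(-158) = (⅖)*57/(-30) - 1*(-1/158) = (⅖)*57*(-1/30) + 1/158 = -19/25 + 1/158 = -2977/3950 ≈ -0.75367)
-26226 + H = -26226 - 2977/3950 = -103595677/3950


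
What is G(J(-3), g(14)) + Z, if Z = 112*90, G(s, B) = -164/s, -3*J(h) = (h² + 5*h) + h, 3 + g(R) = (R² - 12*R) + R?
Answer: 30076/3 ≈ 10025.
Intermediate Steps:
g(R) = -3 + R² - 11*R (g(R) = -3 + ((R² - 12*R) + R) = -3 + (R² - 11*R) = -3 + R² - 11*R)
J(h) = -2*h - h²/3 (J(h) = -((h² + 5*h) + h)/3 = -(h² + 6*h)/3 = -2*h - h²/3)
Z = 10080
G(J(-3), g(14)) + Z = -164/(6 - 3) + 10080 = -164/((-⅓*(-3)*3)) + 10080 = -164/3 + 10080 = 30076/3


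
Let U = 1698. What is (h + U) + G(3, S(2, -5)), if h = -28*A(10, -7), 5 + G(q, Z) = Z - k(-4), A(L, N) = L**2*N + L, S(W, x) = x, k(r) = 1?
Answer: 21007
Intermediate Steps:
A(L, N) = L + N*L**2 (A(L, N) = N*L**2 + L = L + N*L**2)
G(q, Z) = -6 + Z (G(q, Z) = -5 + (Z - 1*1) = -5 + (Z - 1) = -5 + (-1 + Z) = -6 + Z)
h = 19320 (h = -280*(1 + 10*(-7)) = -280*(1 - 70) = -280*(-69) = -28*(-690) = 19320)
(h + U) + G(3, S(2, -5)) = (19320 + 1698) + (-6 - 5) = 21018 - 11 = 21007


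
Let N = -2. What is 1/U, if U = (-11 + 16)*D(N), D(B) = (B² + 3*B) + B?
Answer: -1/20 ≈ -0.050000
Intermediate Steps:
D(B) = B² + 4*B
U = -20 (U = (-11 + 16)*(-2*(4 - 2)) = 5*(-2*2) = 5*(-4) = -20)
1/U = 1/(-20) = -1/20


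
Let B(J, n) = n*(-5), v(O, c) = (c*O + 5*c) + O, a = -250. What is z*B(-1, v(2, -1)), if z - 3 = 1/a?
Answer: 749/10 ≈ 74.900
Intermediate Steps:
v(O, c) = O + 5*c + O*c (v(O, c) = (O*c + 5*c) + O = (5*c + O*c) + O = O + 5*c + O*c)
z = 749/250 (z = 3 + 1/(-250) = 3 - 1/250 = 749/250 ≈ 2.9960)
B(J, n) = -5*n
z*B(-1, v(2, -1)) = 749*(-5*(2 + 5*(-1) + 2*(-1)))/250 = 749*(-5*(2 - 5 - 2))/250 = 749*(-5*(-5))/250 = (749/250)*25 = 749/10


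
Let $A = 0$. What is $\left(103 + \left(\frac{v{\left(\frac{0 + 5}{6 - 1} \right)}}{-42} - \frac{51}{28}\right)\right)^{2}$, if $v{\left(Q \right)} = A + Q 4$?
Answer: $\frac{1471369}{144} \approx 10218.0$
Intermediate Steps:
$v{\left(Q \right)} = 4 Q$ ($v{\left(Q \right)} = 0 + Q 4 = 0 + 4 Q = 4 Q$)
$\left(103 + \left(\frac{v{\left(\frac{0 + 5}{6 - 1} \right)}}{-42} - \frac{51}{28}\right)\right)^{2} = \left(103 - \left(\frac{51}{28} - \frac{4 \frac{0 + 5}{6 - 1}}{-42}\right)\right)^{2} = \left(103 - \left(\frac{51}{28} - 4 \cdot \frac{5}{5} \left(- \frac{1}{42}\right)\right)\right)^{2} = \left(103 - \left(\frac{51}{28} - 4 \cdot 5 \cdot \frac{1}{5} \left(- \frac{1}{42}\right)\right)\right)^{2} = \left(103 - \left(\frac{51}{28} - 4 \cdot 1 \left(- \frac{1}{42}\right)\right)\right)^{2} = \left(103 + \left(4 \left(- \frac{1}{42}\right) - \frac{51}{28}\right)\right)^{2} = \left(103 - \frac{23}{12}\right)^{2} = \left(\frac{1213}{12}\right)^{2} = \frac{1471369}{144}$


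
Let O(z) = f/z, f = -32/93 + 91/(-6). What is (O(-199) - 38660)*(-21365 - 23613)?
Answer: 32180822445595/18507 ≈ 1.7388e+9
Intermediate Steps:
f = -2885/186 (f = -32*1/93 + 91*(-1/6) = -32/93 - 91/6 = -2885/186 ≈ -15.511)
O(z) = -2885/(186*z)
(O(-199) - 38660)*(-21365 - 23613) = (-2885/186/(-199) - 38660)*(-21365 - 23613) = (-2885/186*(-1/199) - 38660)*(-44978) = (2885/37014 - 38660)*(-44978) = -1430958355/37014*(-44978) = 32180822445595/18507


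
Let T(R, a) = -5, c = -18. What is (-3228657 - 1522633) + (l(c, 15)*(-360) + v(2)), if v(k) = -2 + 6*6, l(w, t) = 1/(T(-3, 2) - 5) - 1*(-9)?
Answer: -4754460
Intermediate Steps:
l(w, t) = 89/10 (l(w, t) = 1/(-5 - 5) - 1*(-9) = 1/(-10) + 9 = -⅒ + 9 = 89/10)
v(k) = 34 (v(k) = -2 + 36 = 34)
(-3228657 - 1522633) + (l(c, 15)*(-360) + v(2)) = (-3228657 - 1522633) + ((89/10)*(-360) + 34) = -4751290 + (-3204 + 34) = -4751290 - 3170 = -4754460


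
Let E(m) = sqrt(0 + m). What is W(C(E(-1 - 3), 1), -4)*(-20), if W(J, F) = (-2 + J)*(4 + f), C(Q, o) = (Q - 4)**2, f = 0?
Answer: -800 + 1280*I ≈ -800.0 + 1280.0*I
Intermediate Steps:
E(m) = sqrt(m)
C(Q, o) = (-4 + Q)**2
W(J, F) = -8 + 4*J (W(J, F) = (-2 + J)*(4 + 0) = (-2 + J)*4 = -8 + 4*J)
W(C(E(-1 - 3), 1), -4)*(-20) = (-8 + 4*(-4 + sqrt(-1 - 3))**2)*(-20) = (-8 + 4*(-4 + sqrt(-4))**2)*(-20) = (-8 + 4*(-4 + 2*I)**2)*(-20) = 160 - 80*(-4 + 2*I)**2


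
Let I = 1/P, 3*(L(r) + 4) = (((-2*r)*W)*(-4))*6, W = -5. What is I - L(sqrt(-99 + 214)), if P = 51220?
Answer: 204881/51220 + 80*sqrt(115) ≈ 861.90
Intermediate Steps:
L(r) = -4 - 80*r (L(r) = -4 + (((-2*r*(-5))*(-4))*6)/3 = -4 + (((10*r)*(-4))*6)/3 = -4 + (-40*r*6)/3 = -4 + (-240*r)/3 = -4 - 80*r)
I = 1/51220 ≈ 1.9524e-5
I - L(sqrt(-99 + 214)) = 1/51220 - (-4 - 80*sqrt(-99 + 214)) = 1/51220 - (-4 - 80*sqrt(115)) = 1/51220 + (4 + 80*sqrt(115)) = 204881/51220 + 80*sqrt(115)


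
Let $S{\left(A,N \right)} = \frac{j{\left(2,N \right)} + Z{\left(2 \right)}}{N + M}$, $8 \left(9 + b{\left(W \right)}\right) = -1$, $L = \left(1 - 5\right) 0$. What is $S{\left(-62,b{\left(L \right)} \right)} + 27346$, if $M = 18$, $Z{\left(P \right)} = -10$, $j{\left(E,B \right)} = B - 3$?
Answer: $\frac{1941389}{71} \approx 27344.0$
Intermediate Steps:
$j{\left(E,B \right)} = -3 + B$
$L = 0$ ($L = \left(-4\right) 0 = 0$)
$b{\left(W \right)} = - \frac{73}{8}$ ($b{\left(W \right)} = -9 + \frac{1}{8} \left(-1\right) = -9 - \frac{1}{8} = - \frac{73}{8}$)
$S{\left(A,N \right)} = \frac{-13 + N}{18 + N}$ ($S{\left(A,N \right)} = \frac{\left(-3 + N\right) - 10}{N + 18} = \frac{-13 + N}{18 + N}$)
$S{\left(-62,b{\left(L \right)} \right)} + 27346 = \frac{-13 - \frac{73}{8}}{18 - \frac{73}{8}} + 27346 = \frac{1}{\frac{71}{8}} \left(- \frac{177}{8}\right) + 27346 = \frac{8}{71} \left(- \frac{177}{8}\right) + 27346 = - \frac{177}{71} + 27346 = \frac{1941389}{71}$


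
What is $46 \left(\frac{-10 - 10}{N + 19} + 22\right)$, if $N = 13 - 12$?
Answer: $966$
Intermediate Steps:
$N = 1$ ($N = 13 - 12 = 1$)
$46 \left(\frac{-10 - 10}{N + 19} + 22\right) = 46 \left(\frac{-10 - 10}{1 + 19} + 22\right) = 46 \left(- \frac{20}{20} + 22\right) = 46 \left(\left(-20\right) \frac{1}{20} + 22\right) = 46 \left(-1 + 22\right) = 46 \cdot 21 = 966$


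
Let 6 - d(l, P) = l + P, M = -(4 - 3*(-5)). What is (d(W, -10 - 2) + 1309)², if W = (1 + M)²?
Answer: 1006009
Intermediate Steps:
M = -19 (M = -(4 + 15) = -1*19 = -19)
W = 324 (W = (1 - 19)² = (-18)² = 324)
d(l, P) = 6 - P - l (d(l, P) = 6 - (l + P) = 6 - (P + l) = 6 + (-P - l) = 6 - P - l)
(d(W, -10 - 2) + 1309)² = ((6 - (-10 - 2) - 1*324) + 1309)² = ((6 - 1*(-12) - 324) + 1309)² = ((6 + 12 - 324) + 1309)² = (-306 + 1309)² = 1003² = 1006009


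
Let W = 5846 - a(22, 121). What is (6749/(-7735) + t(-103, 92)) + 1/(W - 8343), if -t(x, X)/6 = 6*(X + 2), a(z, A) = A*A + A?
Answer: -26580879758/7852845 ≈ -3384.9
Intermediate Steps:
a(z, A) = A + A² (a(z, A) = A² + A = A + A²)
t(x, X) = -72 - 36*X (t(x, X) = -36*(X + 2) = -36*(2 + X) = -6*(12 + 6*X) = -72 - 36*X)
W = -8916 (W = 5846 - 121*(1 + 121) = 5846 - 121*122 = 5846 - 1*14762 = 5846 - 14762 = -8916)
(6749/(-7735) + t(-103, 92)) + 1/(W - 8343) = (6749/(-7735) + (-72 - 36*92)) + 1/(-8916 - 8343) = (6749*(-1/7735) + (-72 - 3312)) + 1/(-17259) = (-397/455 - 3384) - 1/17259 = -1540117/455 - 1/17259 = -26580879758/7852845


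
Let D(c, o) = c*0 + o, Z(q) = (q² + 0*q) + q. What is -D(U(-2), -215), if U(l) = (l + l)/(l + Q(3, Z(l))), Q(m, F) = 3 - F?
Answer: 215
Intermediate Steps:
Z(q) = q + q² (Z(q) = (q² + 0) + q = q² + q = q + q²)
U(l) = 2*l/(3 + l - l*(1 + l)) (U(l) = (l + l)/(l + (3 - l*(1 + l))) = (2*l)/(l + (3 - l*(1 + l))) = (2*l)/(3 + l - l*(1 + l)) = 2*l/(3 + l - l*(1 + l)))
D(c, o) = o (D(c, o) = 0 + o = o)
-D(U(-2), -215) = -1*(-215) = 215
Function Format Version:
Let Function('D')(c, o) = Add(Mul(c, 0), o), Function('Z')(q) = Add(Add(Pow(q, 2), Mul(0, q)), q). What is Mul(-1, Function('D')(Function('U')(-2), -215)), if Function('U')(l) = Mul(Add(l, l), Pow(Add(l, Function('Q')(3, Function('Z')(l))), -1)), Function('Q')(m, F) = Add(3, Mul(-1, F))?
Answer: 215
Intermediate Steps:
Function('Z')(q) = Add(q, Pow(q, 2)) (Function('Z')(q) = Add(Add(Pow(q, 2), 0), q) = Add(Pow(q, 2), q) = Add(q, Pow(q, 2)))
Function('U')(l) = Mul(2, l, Pow(Add(3, l, Mul(-1, l, Add(1, l))), -1)) (Function('U')(l) = Mul(Add(l, l), Pow(Add(l, Add(3, Mul(-1, Mul(l, Add(1, l))))), -1)) = Mul(Mul(2, l), Pow(Add(l, Add(3, Mul(-1, l, Add(1, l)))), -1)) = Mul(Mul(2, l), Pow(Add(3, l, Mul(-1, l, Add(1, l))), -1)) = Mul(2, l, Pow(Add(3, l, Mul(-1, l, Add(1, l))), -1)))
Function('D')(c, o) = o (Function('D')(c, o) = Add(0, o) = o)
Mul(-1, Function('D')(Function('U')(-2), -215)) = Mul(-1, -215) = 215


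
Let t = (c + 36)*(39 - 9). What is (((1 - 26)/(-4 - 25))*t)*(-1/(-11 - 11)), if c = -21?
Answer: 5625/319 ≈ 17.633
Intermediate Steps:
t = 450 (t = (-21 + 36)*(39 - 9) = 15*30 = 450)
(((1 - 26)/(-4 - 25))*t)*(-1/(-11 - 11)) = (((1 - 26)/(-4 - 25))*450)*(-1/(-11 - 11)) = (-25/(-29)*450)*(-1/(-22)) = (-25*(-1/29)*450)*(-1/22*(-1)) = ((25/29)*450)*(1/22) = (11250/29)*(1/22) = 5625/319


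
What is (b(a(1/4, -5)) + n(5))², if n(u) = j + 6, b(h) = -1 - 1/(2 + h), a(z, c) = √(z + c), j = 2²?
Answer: (383*I + 612*√19)/(3*I + 8*√19) ≈ 76.876 + 4.3696*I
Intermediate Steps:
j = 4
a(z, c) = √(c + z)
n(u) = 10 (n(u) = 4 + 6 = 10)
(b(a(1/4, -5)) + n(5))² = ((-3 - √(-5 + 1/4))/(2 + √(-5 + 1/4)) + 10)² = ((-3 - √(-5 + 1*(¼)))/(2 + √(-5 + 1*(¼))) + 10)² = ((-3 - √(-5 + ¼))/(2 + √(-5 + ¼)) + 10)² = ((-3 - √(-19/4))/(2 + √(-19/4)) + 10)² = ((-3 - I*√19/2)/(2 + I*√19/2) + 10)² = (10 + (-3 - I*√19/2)/(2 + I*√19/2))²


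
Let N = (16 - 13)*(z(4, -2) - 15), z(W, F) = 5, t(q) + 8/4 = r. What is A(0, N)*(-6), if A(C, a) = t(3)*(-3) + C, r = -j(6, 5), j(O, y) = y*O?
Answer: -576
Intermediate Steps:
j(O, y) = O*y
r = -30 (r = -6*5 = -1*30 = -30)
t(q) = -32 (t(q) = -2 - 30 = -32)
N = -30 (N = (16 - 13)*(5 - 15) = 3*(-10) = -30)
A(C, a) = 96 + C (A(C, a) = -32*(-3) + C = 96 + C)
A(0, N)*(-6) = (96 + 0)*(-6) = 96*(-6) = -576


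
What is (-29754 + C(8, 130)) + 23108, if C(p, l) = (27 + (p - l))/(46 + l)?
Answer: -1169791/176 ≈ -6646.5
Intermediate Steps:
C(p, l) = (27 + p - l)/(46 + l)
(-29754 + C(8, 130)) + 23108 = (-29754 + (27 + 8 - 1*130)/(46 + 130)) + 23108 = (-29754 + (27 + 8 - 130)/176) + 23108 = (-29754 + (1/176)*(-95)) + 23108 = (-29754 - 95/176) + 23108 = -5236799/176 + 23108 = -1169791/176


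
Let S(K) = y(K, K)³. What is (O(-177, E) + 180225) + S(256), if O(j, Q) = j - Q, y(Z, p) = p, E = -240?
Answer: 16957504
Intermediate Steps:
S(K) = K³
(O(-177, E) + 180225) + S(256) = ((-177 - 1*(-240)) + 180225) + 256³ = ((-177 + 240) + 180225) + 16777216 = (63 + 180225) + 16777216 = 180288 + 16777216 = 16957504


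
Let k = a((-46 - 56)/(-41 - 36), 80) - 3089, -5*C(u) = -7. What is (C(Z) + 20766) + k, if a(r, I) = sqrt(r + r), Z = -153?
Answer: 88392/5 + 2*sqrt(3927)/77 ≈ 17680.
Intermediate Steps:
C(u) = 7/5 (C(u) = -1/5*(-7) = 7/5)
a(r, I) = sqrt(2)*sqrt(r) (a(r, I) = sqrt(2*r) = sqrt(2)*sqrt(r))
k = -3089 + 2*sqrt(3927)/77 (k = sqrt(2)*sqrt((-46 - 56)/(-41 - 36)) - 3089 = sqrt(2)*sqrt(-102/(-77)) - 3089 = sqrt(2)*sqrt(-102*(-1/77)) - 3089 = sqrt(2)*sqrt(102/77) - 3089 = sqrt(2)*(sqrt(7854)/77) - 3089 = 2*sqrt(3927)/77 - 3089 = -3089 + 2*sqrt(3927)/77 ≈ -3087.4)
(C(Z) + 20766) + k = (7/5 + 20766) + (-3089 + 2*sqrt(3927)/77) = 103837/5 + (-3089 + 2*sqrt(3927)/77) = 88392/5 + 2*sqrt(3927)/77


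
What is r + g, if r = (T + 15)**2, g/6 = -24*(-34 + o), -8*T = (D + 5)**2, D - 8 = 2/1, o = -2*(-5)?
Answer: 232209/64 ≈ 3628.3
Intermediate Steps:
o = 10
D = 10 (D = 8 + 2/1 = 8 + 2*1 = 8 + 2 = 10)
T = -225/8 (T = -(10 + 5)**2/8 = -1/8*15**2 = -1/8*225 = -225/8 ≈ -28.125)
g = 3456 (g = 6*(-24*(-34 + 10)) = 6*(-24*(-24)) = 6*576 = 3456)
r = 11025/64 (r = (-225/8 + 15)**2 = (-105/8)**2 = 11025/64 ≈ 172.27)
r + g = 11025/64 + 3456 = 232209/64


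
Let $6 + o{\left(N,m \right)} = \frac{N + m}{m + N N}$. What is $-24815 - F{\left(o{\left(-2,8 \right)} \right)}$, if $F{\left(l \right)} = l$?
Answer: $- \frac{49619}{2} \approx -24810.0$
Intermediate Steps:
$o{\left(N,m \right)} = -6 + \frac{N + m}{m + N^{2}}$ ($o{\left(N,m \right)} = -6 + \frac{N + m}{m + N N} = -6 + \frac{N + m}{m + N^{2}}$)
$-24815 - F{\left(o{\left(-2,8 \right)} \right)} = -24815 - \frac{-2 - 6 \left(-2\right)^{2} - 40}{8 + \left(-2\right)^{2}} = -24815 - \frac{-2 - 24 - 40}{8 + 4} = -24815 - \frac{-2 - 24 - 40}{12} = -24815 - \frac{1}{12} \left(-66\right) = -24815 - - \frac{11}{2} = -24815 + \frac{11}{2} = - \frac{49619}{2}$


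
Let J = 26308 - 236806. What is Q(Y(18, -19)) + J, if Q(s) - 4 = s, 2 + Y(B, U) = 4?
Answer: -210492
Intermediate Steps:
Y(B, U) = 2 (Y(B, U) = -2 + 4 = 2)
Q(s) = 4 + s
J = -210498
Q(Y(18, -19)) + J = (4 + 2) - 210498 = 6 - 210498 = -210492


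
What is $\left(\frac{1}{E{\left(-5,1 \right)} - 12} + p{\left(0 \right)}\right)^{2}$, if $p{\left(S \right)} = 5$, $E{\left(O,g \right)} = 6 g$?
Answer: $\frac{841}{36} \approx 23.361$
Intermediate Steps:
$\left(\frac{1}{E{\left(-5,1 \right)} - 12} + p{\left(0 \right)}\right)^{2} = \left(\frac{1}{6 \cdot 1 - 12} + 5\right)^{2} = \left(\frac{1}{6 - 12} + 5\right)^{2} = \left(\frac{1}{-6} + 5\right)^{2} = \left(- \frac{1}{6} + 5\right)^{2} = \left(\frac{29}{6}\right)^{2} = \frac{841}{36}$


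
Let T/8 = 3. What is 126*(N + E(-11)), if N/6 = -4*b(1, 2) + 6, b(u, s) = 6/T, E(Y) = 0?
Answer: 3780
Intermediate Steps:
T = 24 (T = 8*3 = 24)
b(u, s) = ¼ (b(u, s) = 6/24 = 6*(1/24) = ¼)
N = 30 (N = 6*(-4*¼ + 6) = 6*(-1 + 6) = 6*5 = 30)
126*(N + E(-11)) = 126*(30 + 0) = 126*30 = 3780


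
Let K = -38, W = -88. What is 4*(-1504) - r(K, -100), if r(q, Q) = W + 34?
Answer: -5962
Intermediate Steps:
r(q, Q) = -54 (r(q, Q) = -88 + 34 = -54)
4*(-1504) - r(K, -100) = 4*(-1504) - 1*(-54) = -6016 + 54 = -5962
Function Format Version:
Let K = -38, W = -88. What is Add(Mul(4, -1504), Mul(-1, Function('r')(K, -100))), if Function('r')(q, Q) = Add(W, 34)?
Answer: -5962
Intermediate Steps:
Function('r')(q, Q) = -54 (Function('r')(q, Q) = Add(-88, 34) = -54)
Add(Mul(4, -1504), Mul(-1, Function('r')(K, -100))) = Add(Mul(4, -1504), Mul(-1, -54)) = Add(-6016, 54) = -5962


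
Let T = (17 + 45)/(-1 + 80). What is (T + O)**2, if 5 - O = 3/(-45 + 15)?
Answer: 21613201/624100 ≈ 34.631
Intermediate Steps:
O = 51/10 (O = 5 - 3/(-45 + 15) = 5 - 3/(-30) = 5 - 3*(-1)/30 = 5 - 1*(-1/10) = 5 + 1/10 = 51/10 ≈ 5.1000)
T = 62/79 ≈ 0.78481
(T + O)**2 = (62/79 + 51/10)**2 = (4649/790)**2 = 21613201/624100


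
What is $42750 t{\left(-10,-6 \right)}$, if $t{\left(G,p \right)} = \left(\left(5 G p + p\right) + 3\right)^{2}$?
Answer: $3770934750$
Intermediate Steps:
$t{\left(G,p \right)} = \left(3 + p + 5 G p\right)^{2}$ ($t{\left(G,p \right)} = \left(\left(5 G p + p\right) + 3\right)^{2} = \left(\left(p + 5 G p\right) + 3\right)^{2} = \left(3 + p + 5 G p\right)^{2}$)
$42750 t{\left(-10,-6 \right)} = 42750 \left(3 - 6 + 5 \left(-10\right) \left(-6\right)\right)^{2} = 42750 \left(3 - 6 + 300\right)^{2} = 42750 \cdot 297^{2} = 42750 \cdot 88209 = 3770934750$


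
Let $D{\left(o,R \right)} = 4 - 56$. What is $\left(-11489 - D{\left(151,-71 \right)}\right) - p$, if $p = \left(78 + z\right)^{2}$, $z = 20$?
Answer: $-21041$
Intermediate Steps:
$D{\left(o,R \right)} = -52$
$p = 9604$ ($p = \left(78 + 20\right)^{2} = 98^{2} = 9604$)
$\left(-11489 - D{\left(151,-71 \right)}\right) - p = \left(-11489 - -52\right) - 9604 = \left(-11489 + 52\right) - 9604 = -11437 - 9604 = -21041$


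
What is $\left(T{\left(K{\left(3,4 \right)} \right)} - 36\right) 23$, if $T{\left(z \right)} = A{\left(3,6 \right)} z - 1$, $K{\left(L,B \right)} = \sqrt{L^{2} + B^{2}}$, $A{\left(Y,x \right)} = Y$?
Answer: $-506$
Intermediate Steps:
$K{\left(L,B \right)} = \sqrt{B^{2} + L^{2}}$
$T{\left(z \right)} = -1 + 3 z$ ($T{\left(z \right)} = 3 z - 1 = -1 + 3 z$)
$\left(T{\left(K{\left(3,4 \right)} \right)} - 36\right) 23 = \left(\left(-1 + 3 \sqrt{4^{2} + 3^{2}}\right) - 36\right) 23 = \left(\left(-1 + 3 \sqrt{16 + 9}\right) - 36\right) 23 = \left(\left(-1 + 3 \sqrt{25}\right) - 36\right) 23 = \left(\left(-1 + 3 \cdot 5\right) - 36\right) 23 = \left(\left(-1 + 15\right) - 36\right) 23 = \left(14 - 36\right) 23 = \left(-22\right) 23 = -506$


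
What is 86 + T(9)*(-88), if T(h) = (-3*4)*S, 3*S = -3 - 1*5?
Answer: -2730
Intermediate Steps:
S = -8/3 (S = (-3 - 1*5)/3 = (-3 - 5)/3 = (1/3)*(-8) = -8/3 ≈ -2.6667)
T(h) = 32 (T(h) = -3*4*(-8/3) = -12*(-8/3) = 32)
86 + T(9)*(-88) = 86 + 32*(-88) = 86 - 2816 = -2730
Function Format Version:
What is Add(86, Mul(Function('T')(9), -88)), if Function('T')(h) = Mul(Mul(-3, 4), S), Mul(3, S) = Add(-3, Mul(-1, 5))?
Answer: -2730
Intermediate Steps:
S = Rational(-8, 3) (S = Mul(Rational(1, 3), Add(-3, Mul(-1, 5))) = Mul(Rational(1, 3), Add(-3, -5)) = Mul(Rational(1, 3), -8) = Rational(-8, 3) ≈ -2.6667)
Function('T')(h) = 32 (Function('T')(h) = Mul(Mul(-3, 4), Rational(-8, 3)) = Mul(-12, Rational(-8, 3)) = 32)
Add(86, Mul(Function('T')(9), -88)) = Add(86, Mul(32, -88)) = Add(86, -2816) = -2730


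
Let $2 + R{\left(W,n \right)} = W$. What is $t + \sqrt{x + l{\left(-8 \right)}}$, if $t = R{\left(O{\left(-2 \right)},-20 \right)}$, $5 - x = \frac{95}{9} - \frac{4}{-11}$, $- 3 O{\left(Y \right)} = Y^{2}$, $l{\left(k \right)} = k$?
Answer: $- \frac{10}{3} + \frac{i \sqrt{15158}}{33} \approx -3.3333 + 3.7308 i$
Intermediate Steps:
$O{\left(Y \right)} = - \frac{Y^{2}}{3}$
$x = - \frac{586}{99}$ ($x = 5 - \left(\frac{95}{9} - \frac{4}{-11}\right) = 5 - \left(95 \cdot \frac{1}{9} - - \frac{4}{11}\right) = 5 - \left(\frac{95}{9} + \frac{4}{11}\right) = 5 - \frac{1081}{99} = - \frac{586}{99} \approx -5.9192$)
$R{\left(W,n \right)} = -2 + W$
$t = - \frac{10}{3}$ ($t = -2 - \frac{\left(-2\right)^{2}}{3} = -2 - \frac{4}{3} = - \frac{10}{3} \approx -3.3333$)
$t + \sqrt{x + l{\left(-8 \right)}} = - \frac{10}{3} + \sqrt{- \frac{586}{99} - 8} = - \frac{10}{3} + \sqrt{- \frac{1378}{99}} = - \frac{10}{3} + \frac{i \sqrt{15158}}{33}$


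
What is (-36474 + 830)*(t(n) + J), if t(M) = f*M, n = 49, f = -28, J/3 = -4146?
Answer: 492243640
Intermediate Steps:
J = -12438 (J = 3*(-4146) = -12438)
t(M) = -28*M
(-36474 + 830)*(t(n) + J) = (-36474 + 830)*(-28*49 - 12438) = -35644*(-1372 - 12438) = -35644*(-13810) = 492243640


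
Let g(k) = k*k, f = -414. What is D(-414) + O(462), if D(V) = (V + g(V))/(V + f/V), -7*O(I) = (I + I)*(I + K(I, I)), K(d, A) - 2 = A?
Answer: -122646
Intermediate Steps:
g(k) = k**2
K(d, A) = 2 + A
O(I) = -2*I*(2 + 2*I)/7 (O(I) = -(I + I)*(I + (2 + I))/7 = -2*I*(2 + 2*I)/7)
D(V) = (V + V**2)/(V - 414/V)
D(-414) + O(462) = (-414)**2*(1 - 414)/(-414 + (-414)**2) - 4/7*462*(1 + 462) = 171396*(-413)/(-414 + 171396) - 4/7*462*463 = 171396*(-413)/170982 - 122232 = 171396*(1/170982)*(-413) - 122232 = -414 - 122232 = -122646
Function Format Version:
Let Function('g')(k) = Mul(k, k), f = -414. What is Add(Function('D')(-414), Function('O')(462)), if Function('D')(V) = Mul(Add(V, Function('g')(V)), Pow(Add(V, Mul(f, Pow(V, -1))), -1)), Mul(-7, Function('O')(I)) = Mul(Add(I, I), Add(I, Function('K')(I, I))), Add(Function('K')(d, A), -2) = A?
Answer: -122646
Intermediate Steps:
Function('g')(k) = Pow(k, 2)
Function('K')(d, A) = Add(2, A)
Function('O')(I) = Mul(Rational(-2, 7), I, Add(2, Mul(2, I))) (Function('O')(I) = Mul(Rational(-1, 7), Mul(Add(I, I), Add(I, Add(2, I)))) = Mul(Rational(-1, 7), Mul(Mul(2, I), Add(2, Mul(2, I)))) = Mul(Rational(-1, 7), Mul(2, I, Add(2, Mul(2, I)))) = Mul(Rational(-2, 7), I, Add(2, Mul(2, I))))
Function('D')(V) = Mul(Pow(Add(V, Mul(-414, Pow(V, -1))), -1), Add(V, Pow(V, 2))) (Function('D')(V) = Mul(Add(V, Pow(V, 2)), Pow(Add(V, Mul(-414, Pow(V, -1))), -1)) = Mul(Pow(Add(V, Mul(-414, Pow(V, -1))), -1), Add(V, Pow(V, 2))))
Add(Function('D')(-414), Function('O')(462)) = Add(Mul(Pow(-414, 2), Pow(Add(-414, Pow(-414, 2)), -1), Add(1, -414)), Mul(Rational(-4, 7), 462, Add(1, 462))) = Add(Mul(171396, Pow(Add(-414, 171396), -1), -413), Mul(Rational(-4, 7), 462, 463)) = Add(Mul(171396, Pow(170982, -1), -413), -122232) = Add(Mul(171396, Rational(1, 170982), -413), -122232) = Add(-414, -122232) = -122646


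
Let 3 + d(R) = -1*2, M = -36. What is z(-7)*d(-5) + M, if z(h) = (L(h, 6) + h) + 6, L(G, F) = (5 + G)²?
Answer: -51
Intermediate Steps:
z(h) = 6 + h + (5 + h)² (z(h) = ((5 + h)² + h) + 6 = (h + (5 + h)²) + 6 = 6 + h + (5 + h)²)
d(R) = -5 (d(R) = -3 - 1*2 = -3 - 2 = -5)
z(-7)*d(-5) + M = (6 - 7 + (5 - 7)²)*(-5) - 36 = (6 - 7 + (-2)²)*(-5) - 36 = (6 - 7 + 4)*(-5) - 36 = 3*(-5) - 36 = -15 - 36 = -51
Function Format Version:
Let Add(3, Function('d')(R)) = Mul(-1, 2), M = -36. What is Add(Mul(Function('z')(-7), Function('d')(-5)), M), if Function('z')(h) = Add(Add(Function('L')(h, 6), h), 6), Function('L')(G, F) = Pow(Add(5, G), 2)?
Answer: -51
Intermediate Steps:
Function('z')(h) = Add(6, h, Pow(Add(5, h), 2)) (Function('z')(h) = Add(Add(Pow(Add(5, h), 2), h), 6) = Add(Add(h, Pow(Add(5, h), 2)), 6) = Add(6, h, Pow(Add(5, h), 2)))
Function('d')(R) = -5 (Function('d')(R) = Add(-3, Mul(-1, 2)) = Add(-3, -2) = -5)
Add(Mul(Function('z')(-7), Function('d')(-5)), M) = Add(Mul(Add(6, -7, Pow(Add(5, -7), 2)), -5), -36) = Add(Mul(Add(6, -7, Pow(-2, 2)), -5), -36) = Add(Mul(Add(6, -7, 4), -5), -36) = Add(Mul(3, -5), -36) = Add(-15, -36) = -51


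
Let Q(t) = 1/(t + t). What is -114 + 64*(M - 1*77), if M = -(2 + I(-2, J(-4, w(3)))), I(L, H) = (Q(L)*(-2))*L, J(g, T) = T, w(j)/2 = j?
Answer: -5106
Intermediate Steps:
w(j) = 2*j
Q(t) = 1/(2*t)
I(L, H) = -1 (I(L, H) = ((1/(2*L))*(-2))*L = (-1/L)*L = -1)
M = -1 (M = -(2 - 1) = -1*1 = -1)
-114 + 64*(M - 1*77) = -114 + 64*(-1 - 1*77) = -114 + 64*(-1 - 77) = -114 + 64*(-78) = -114 - 4992 = -5106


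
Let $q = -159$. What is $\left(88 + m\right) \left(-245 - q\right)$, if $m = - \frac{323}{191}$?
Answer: $- \frac{1417710}{191} \approx -7422.6$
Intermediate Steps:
$m = - \frac{323}{191}$ ($m = \left(-323\right) \frac{1}{191} = - \frac{323}{191} \approx -1.6911$)
$\left(88 + m\right) \left(-245 - q\right) = \left(88 - \frac{323}{191}\right) \left(-245 - -159\right) = \frac{16485 \left(-245 + 159\right)}{191} = \frac{16485}{191} \left(-86\right) = - \frac{1417710}{191}$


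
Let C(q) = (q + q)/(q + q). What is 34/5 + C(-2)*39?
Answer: 229/5 ≈ 45.800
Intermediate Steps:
C(q) = 1 (C(q) = (2*q)/((2*q)) = (2*q)*(1/(2*q)) = 1)
34/5 + C(-2)*39 = 34/5 + 1*39 = 34*(⅕) + 39 = 34/5 + 39 = 229/5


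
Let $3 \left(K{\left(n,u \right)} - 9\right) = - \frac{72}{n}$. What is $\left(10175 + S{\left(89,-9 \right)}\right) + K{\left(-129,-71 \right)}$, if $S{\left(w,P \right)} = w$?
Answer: $\frac{441747}{43} \approx 10273.0$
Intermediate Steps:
$K{\left(n,u \right)} = 9 - \frac{24}{n}$ ($K{\left(n,u \right)} = 9 + \frac{\left(-72\right) \frac{1}{n}}{3} = 9 - \frac{24}{n}$)
$\left(10175 + S{\left(89,-9 \right)}\right) + K{\left(-129,-71 \right)} = \left(10175 + 89\right) + \left(9 - \frac{24}{-129}\right) = 10264 + \left(9 - - \frac{8}{43}\right) = 10264 + \left(9 + \frac{8}{43}\right) = 10264 + \frac{395}{43} = \frac{441747}{43}$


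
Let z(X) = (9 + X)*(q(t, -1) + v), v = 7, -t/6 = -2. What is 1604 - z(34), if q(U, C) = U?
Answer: 787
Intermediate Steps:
t = 12 (t = -6*(-2) = 12)
z(X) = 171 + 19*X (z(X) = (9 + X)*(12 + 7) = (9 + X)*19 = 171 + 19*X)
1604 - z(34) = 1604 - (171 + 19*34) = 1604 - (171 + 646) = 1604 - 1*817 = 1604 - 817 = 787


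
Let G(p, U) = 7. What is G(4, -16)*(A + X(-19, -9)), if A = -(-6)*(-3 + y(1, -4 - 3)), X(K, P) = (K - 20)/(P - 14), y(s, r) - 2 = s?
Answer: 273/23 ≈ 11.870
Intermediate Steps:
y(s, r) = 2 + s
X(K, P) = (-20 + K)/(-14 + P)
A = 0 (A = -(-6)*(-3 + (2 + 1)) = -(-6)*(-3 + 3) = -(-6)*0 = -2*0 = 0)
G(4, -16)*(A + X(-19, -9)) = 7*(0 + (-20 - 19)/(-14 - 9)) = 7*(0 - 39/(-23)) = 7*(0 - 1/23*(-39)) = 7*(0 + 39/23) = 7*(39/23) = 273/23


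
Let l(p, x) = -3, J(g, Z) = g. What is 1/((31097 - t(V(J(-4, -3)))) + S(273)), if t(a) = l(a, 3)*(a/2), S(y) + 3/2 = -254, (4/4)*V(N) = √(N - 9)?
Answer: 20561/634132101 - I*√13/634132101 ≈ 3.2424e-5 - 5.6858e-9*I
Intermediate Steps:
V(N) = √(-9 + N) (V(N) = √(N - 9) = √(-9 + N))
S(y) = -511/2 (S(y) = -3/2 - 254 = -511/2)
t(a) = -3*a/2
1/((31097 - t(V(J(-4, -3)))) + S(273)) = 1/((31097 - (-3)*√(-9 - 4)/2) - 511/2) = 1/((31097 - (-3)*√(-13)/2) - 511/2) = 1/((31097 - (-3)*I*√13/2) - 511/2) = 1/((31097 + 3*I*√13/2) - 511/2) = 1/(61683/2 + 3*I*√13/2)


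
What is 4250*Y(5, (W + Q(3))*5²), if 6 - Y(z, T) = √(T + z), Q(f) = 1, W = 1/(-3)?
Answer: 25500 - 4250*√195/3 ≈ 5717.3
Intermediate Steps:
W = -⅓ ≈ -0.33333
Y(z, T) = 6 - √(T + z)
4250*Y(5, (W + Q(3))*5²) = 4250*(6 - √((-⅓ + 1)*5² + 5)) = 4250*(6 - √((⅔)*25 + 5)) = 4250*(6 - √(50/3 + 5)) = 4250*(6 - √(65/3)) = 4250*(6 - √195/3) = 25500 - 4250*√195/3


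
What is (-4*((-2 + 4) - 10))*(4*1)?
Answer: 128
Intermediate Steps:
(-4*((-2 + 4) - 10))*(4*1) = -4*(2 - 10)*4 = -4*(-8)*4 = 32*4 = 128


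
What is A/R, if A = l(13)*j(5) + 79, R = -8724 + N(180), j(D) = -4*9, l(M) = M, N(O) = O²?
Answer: -389/23676 ≈ -0.016430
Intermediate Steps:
j(D) = -36
R = 23676 (R = -8724 + 180² = -8724 + 32400 = 23676)
A = -389 (A = 13*(-36) + 79 = -468 + 79 = -389)
A/R = -389/23676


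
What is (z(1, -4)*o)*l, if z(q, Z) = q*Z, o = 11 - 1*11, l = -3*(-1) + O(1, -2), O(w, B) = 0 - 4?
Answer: 0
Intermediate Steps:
O(w, B) = -4
l = -1 (l = -3*(-1) - 4 = 3 - 4 = -1)
o = 0 (o = 11 - 11 = 0)
z(q, Z) = Z*q
(z(1, -4)*o)*l = (-4*1*0)*(-1) = -4*0*(-1) = 0*(-1) = 0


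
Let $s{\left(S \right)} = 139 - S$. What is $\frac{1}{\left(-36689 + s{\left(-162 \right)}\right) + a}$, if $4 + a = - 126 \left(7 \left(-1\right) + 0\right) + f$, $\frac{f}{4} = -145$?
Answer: $- \frac{1}{36090} \approx -2.7709 \cdot 10^{-5}$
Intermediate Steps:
$f = -580$ ($f = 4 \left(-145\right) = -580$)
$a = 298$ ($a = -4 - \left(580 + 126 \left(7 \left(-1\right) + 0\right)\right) = -4 - \left(580 + 126 \left(-7 + 0\right)\right) = -4 - -302 = -4 + \left(882 - 580\right) = -4 + 302 = 298$)
$\frac{1}{\left(-36689 + s{\left(-162 \right)}\right) + a} = \frac{1}{\left(-36689 + \left(139 - -162\right)\right) + 298} = \frac{1}{\left(-36689 + \left(139 + 162\right)\right) + 298} = \frac{1}{\left(-36689 + 301\right) + 298} = \frac{1}{-36388 + 298} = \frac{1}{-36090} = - \frac{1}{36090}$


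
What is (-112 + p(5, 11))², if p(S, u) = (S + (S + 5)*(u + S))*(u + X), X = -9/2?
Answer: 3690241/4 ≈ 9.2256e+5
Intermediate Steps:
X = -9/2 (X = -9*½ = -9/2 ≈ -4.5000)
p(S, u) = (-9/2 + u)*(S + (5 + S)*(S + u)) (p(S, u) = (S + (S + 5)*(u + S))*(u - 9/2) = (S + (5 + S)*(S + u))*(-9/2 + u) = (-9/2 + u)*(S + (5 + S)*(S + u)))
(-112 + p(5, 11))² = (-112 + (-27*5 + 5*11² - 45/2*11 - 9/2*5² + 5*11² + 11*5² + (3/2)*5*11))² = (-112 + (-135 + 5*121 - 495/2 - 9/2*25 + 5*121 + 11*25 + 165/2))² = (-112 + (-135 + 605 - 495/2 - 225/2 + 605 + 275 + 165/2))² = (-112 + 2145/2)² = (1921/2)² = 3690241/4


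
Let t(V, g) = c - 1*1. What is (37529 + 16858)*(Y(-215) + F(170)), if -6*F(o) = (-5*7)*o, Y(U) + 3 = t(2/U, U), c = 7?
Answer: 54096936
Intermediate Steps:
t(V, g) = 6 (t(V, g) = 7 - 1*1 = 7 - 1 = 6)
Y(U) = 3 (Y(U) = -3 + 6 = 3)
F(o) = 35*o/6 (F(o) = -(-5*7)*o/6 = -(-35)*o/6 = 35*o/6)
(37529 + 16858)*(Y(-215) + F(170)) = (37529 + 16858)*(3 + (35/6)*170) = 54387*(3 + 2975/3) = 54387*(2984/3) = 54096936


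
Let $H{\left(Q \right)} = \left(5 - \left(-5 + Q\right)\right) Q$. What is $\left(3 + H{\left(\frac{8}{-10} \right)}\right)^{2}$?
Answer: $\frac{19881}{625} \approx 31.81$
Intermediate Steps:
$H{\left(Q \right)} = Q \left(10 - Q\right)$ ($H{\left(Q \right)} = \left(10 - Q\right) Q = Q \left(10 - Q\right)$)
$\left(3 + H{\left(\frac{8}{-10} \right)}\right)^{2} = \left(3 + \frac{8}{-10} \left(10 - \frac{8}{-10}\right)\right)^{2} = \left(3 + 8 \left(- \frac{1}{10}\right) \left(10 - 8 \left(- \frac{1}{10}\right)\right)\right)^{2} = \left(3 - \frac{4 \left(10 - - \frac{4}{5}\right)}{5}\right)^{2} = \left(3 - \frac{4 \left(10 + \frac{4}{5}\right)}{5}\right)^{2} = \left(3 - \frac{216}{25}\right)^{2} = \left(- \frac{141}{25}\right)^{2} = \frac{19881}{625}$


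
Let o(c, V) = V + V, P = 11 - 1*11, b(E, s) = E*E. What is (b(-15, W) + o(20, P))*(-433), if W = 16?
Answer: -97425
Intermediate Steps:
b(E, s) = E²
P = 0 (P = 11 - 11 = 0)
o(c, V) = 2*V
(b(-15, W) + o(20, P))*(-433) = ((-15)² + 2*0)*(-433) = (225 + 0)*(-433) = 225*(-433) = -97425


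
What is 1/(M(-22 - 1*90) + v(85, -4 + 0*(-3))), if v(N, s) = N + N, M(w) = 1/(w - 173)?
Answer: 285/48449 ≈ 0.0058825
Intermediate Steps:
M(w) = 1/(-173 + w)
v(N, s) = 2*N
1/(M(-22 - 1*90) + v(85, -4 + 0*(-3))) = 1/(1/(-173 + (-22 - 1*90)) + 2*85) = 1/(1/(-173 + (-22 - 90)) + 170) = 1/(1/(-173 - 112) + 170) = 1/(1/(-285) + 170) = 1/(-1/285 + 170) = 1/(48449/285) = 285/48449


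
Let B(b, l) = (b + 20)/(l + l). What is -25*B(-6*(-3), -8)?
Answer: 475/8 ≈ 59.375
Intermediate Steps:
B(b, l) = (20 + b)/(2*l) (B(b, l) = (20 + b)/((2*l)) = (20 + b)*(1/(2*l)) = (20 + b)/(2*l))
-25*B(-6*(-3), -8) = -25*(20 - 6*(-3))/(2*(-8)) = -25*(-1)*(20 + 18)/(2*8) = -25*(-1)*38/(2*8) = -25*(-19/8) = 475/8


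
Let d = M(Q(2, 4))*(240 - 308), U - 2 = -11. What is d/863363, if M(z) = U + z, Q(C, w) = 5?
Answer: 272/863363 ≈ 0.00031505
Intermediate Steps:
U = -9 (U = 2 - 11 = -9)
M(z) = -9 + z
d = 272 (d = (-9 + 5)*(240 - 308) = -4*(-68) = 272)
d/863363 = 272/863363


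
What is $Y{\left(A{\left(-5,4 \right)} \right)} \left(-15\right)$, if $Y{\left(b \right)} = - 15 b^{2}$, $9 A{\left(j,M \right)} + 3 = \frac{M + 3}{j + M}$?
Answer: $\frac{2500}{9} \approx 277.78$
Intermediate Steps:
$A{\left(j,M \right)} = - \frac{1}{3} + \frac{3 + M}{9 \left(M + j\right)}$ ($A{\left(j,M \right)} = - \frac{1}{3} + \frac{\left(M + 3\right) \frac{1}{j + M}}{9} = - \frac{1}{3} + \frac{\left(3 + M\right) \frac{1}{M + j}}{9} = - \frac{1}{3} + \frac{\frac{1}{M + j} \left(3 + M\right)}{9} = - \frac{1}{3} + \frac{3 + M}{9 \left(M + j\right)}$)
$Y{\left(A{\left(-5,4 \right)} \right)} \left(-15\right) = - 15 \left(\frac{3 - -15 - 8}{9 \left(4 - 5\right)}\right)^{2} \left(-15\right) = - 15 \left(\frac{3 + 15 - 8}{9 \left(-1\right)}\right)^{2} \left(-15\right) = - 15 \left(\frac{1}{9} \left(-1\right) 10\right)^{2} \left(-15\right) = - 15 \left(- \frac{10}{9}\right)^{2} \left(-15\right) = \left(-15\right) \frac{100}{81} \left(-15\right) = \left(- \frac{500}{27}\right) \left(-15\right) = \frac{2500}{9}$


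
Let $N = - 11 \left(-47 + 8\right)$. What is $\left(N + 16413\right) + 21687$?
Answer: $38529$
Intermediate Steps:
$N = 429$ ($N = \left(-11\right) \left(-39\right) = 429$)
$\left(N + 16413\right) + 21687 = \left(429 + 16413\right) + 21687 = 16842 + 21687 = 38529$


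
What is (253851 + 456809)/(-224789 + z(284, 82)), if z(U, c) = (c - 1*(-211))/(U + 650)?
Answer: -663756440/209952633 ≈ -3.1615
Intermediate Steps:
z(U, c) = (211 + c)/(650 + U) (z(U, c) = (c + 211)/(650 + U) = (211 + c)/(650 + U))
(253851 + 456809)/(-224789 + z(284, 82)) = (253851 + 456809)/(-224789 + (211 + 82)/(650 + 284)) = 710660/(-224789 + 293/934) = 710660/(-209952633/934) = 710660*(-934/209952633) = -663756440/209952633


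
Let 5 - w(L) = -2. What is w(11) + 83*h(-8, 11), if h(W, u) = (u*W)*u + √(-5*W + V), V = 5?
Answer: -80337 + 249*√5 ≈ -79780.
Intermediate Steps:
w(L) = 7 (w(L) = 5 - 1*(-2) = 5 + 2 = 7)
h(W, u) = √(5 - 5*W) + W*u² (h(W, u) = (u*W)*u + √(-5*W + 5) = (W*u)*u + √(5 - 5*W) = W*u² + √(5 - 5*W) = √(5 - 5*W) + W*u²)
w(11) + 83*h(-8, 11) = 7 + 83*(√(5 - 5*(-8)) - 8*11²) = 7 + 83*(√(5 + 40) - 8*121) = 7 + 83*(√45 - 968) = 7 + 83*(3*√5 - 968) = 7 + 83*(-968 + 3*√5) = 7 + (-80344 + 249*√5) = -80337 + 249*√5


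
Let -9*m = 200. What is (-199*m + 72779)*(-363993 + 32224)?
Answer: -230516750659/9 ≈ -2.5613e+10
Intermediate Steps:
m = -200/9 (m = -⅑*200 = -200/9 ≈ -22.222)
(-199*m + 72779)*(-363993 + 32224) = (-199*(-200/9) + 72779)*(-363993 + 32224) = (39800/9 + 72779)*(-331769) = (694811/9)*(-331769) = -230516750659/9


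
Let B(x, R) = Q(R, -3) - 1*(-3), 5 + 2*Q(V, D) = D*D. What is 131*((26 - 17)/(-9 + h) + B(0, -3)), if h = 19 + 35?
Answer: 3406/5 ≈ 681.20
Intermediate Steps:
Q(V, D) = -5/2 + D²/2 (Q(V, D) = -5/2 + (D*D)/2 = -5/2 + D²/2)
h = 54
B(x, R) = 5 (B(x, R) = (-5/2 + (½)*(-3)²) - 1*(-3) = (-5/2 + (½)*9) + 3 = (-5/2 + 9/2) + 3 = 2 + 3 = 5)
131*((26 - 17)/(-9 + h) + B(0, -3)) = 131*((26 - 17)/(-9 + 54) + 5) = 131*(9/45 + 5) = 131*(9*(1/45) + 5) = 131*(⅕ + 5) = 131*(26/5) = 3406/5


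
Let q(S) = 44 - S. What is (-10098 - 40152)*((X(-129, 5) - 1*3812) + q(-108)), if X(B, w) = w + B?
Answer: 190146000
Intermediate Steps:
X(B, w) = B + w
(-10098 - 40152)*((X(-129, 5) - 1*3812) + q(-108)) = (-10098 - 40152)*(((-129 + 5) - 1*3812) + (44 - 1*(-108))) = -50250*((-124 - 3812) + (44 + 108)) = -50250*(-3936 + 152) = -50250*(-3784) = 190146000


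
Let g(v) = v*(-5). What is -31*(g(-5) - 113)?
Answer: 2728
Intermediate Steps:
g(v) = -5*v
-31*(g(-5) - 113) = -31*(-5*(-5) - 113) = -31*(25 - 113) = -31*(-88) = 2728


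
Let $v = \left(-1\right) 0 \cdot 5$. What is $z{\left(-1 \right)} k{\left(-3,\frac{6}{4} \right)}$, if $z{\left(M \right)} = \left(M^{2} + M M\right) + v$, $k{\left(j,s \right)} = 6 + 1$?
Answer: $14$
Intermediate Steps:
$v = 0$ ($v = 0 \cdot 5 = 0$)
$k{\left(j,s \right)} = 7$
$z{\left(M \right)} = 2 M^{2}$ ($z{\left(M \right)} = \left(M^{2} + M M\right) + 0 = \left(M^{2} + M^{2}\right) + 0 = 2 M^{2} + 0 = 2 M^{2}$)
$z{\left(-1 \right)} k{\left(-3,\frac{6}{4} \right)} = 2 \left(-1\right)^{2} \cdot 7 = 2 \cdot 1 \cdot 7 = 2 \cdot 7 = 14$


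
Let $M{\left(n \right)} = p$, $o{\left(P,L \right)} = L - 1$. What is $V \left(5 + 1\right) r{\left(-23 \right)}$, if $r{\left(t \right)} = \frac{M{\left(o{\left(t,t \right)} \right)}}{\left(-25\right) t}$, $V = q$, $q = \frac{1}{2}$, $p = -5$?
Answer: $- \frac{3}{115} \approx -0.026087$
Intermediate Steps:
$o{\left(P,L \right)} = -1 + L$ ($o{\left(P,L \right)} = L - 1 = -1 + L$)
$q = \frac{1}{2} \approx 0.5$
$M{\left(n \right)} = -5$
$V = \frac{1}{2} \approx 0.5$
$r{\left(t \right)} = \frac{1}{5 t}$ ($r{\left(t \right)} = - \frac{5}{\left(-25\right) t} = - 5 \left(- \frac{1}{25 t}\right) = \frac{1}{5 t}$)
$V \left(5 + 1\right) r{\left(-23 \right)} = \frac{5 + 1}{2} \frac{1}{5 \left(-23\right)} = \frac{1}{2} \cdot 6 \cdot \frac{1}{5} \left(- \frac{1}{23}\right) = 3 \left(- \frac{1}{115}\right) = - \frac{3}{115}$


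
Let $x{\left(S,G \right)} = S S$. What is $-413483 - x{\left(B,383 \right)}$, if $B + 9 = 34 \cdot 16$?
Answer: $-699708$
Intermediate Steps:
$B = 535$ ($B = -9 + 34 \cdot 16 = -9 + 544 = 535$)
$x{\left(S,G \right)} = S^{2}$
$-413483 - x{\left(B,383 \right)} = -413483 - 535^{2} = -413483 - 286225 = -699708$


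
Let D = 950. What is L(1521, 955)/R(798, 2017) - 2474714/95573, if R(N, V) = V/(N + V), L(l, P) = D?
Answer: 250594597112/192770741 ≈ 1300.0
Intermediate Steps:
L(l, P) = 950
L(1521, 955)/R(798, 2017) - 2474714/95573 = 950/((2017/(798 + 2017))) - 2474714/95573 = 950/((2017/2815)) - 2474714*1/95573 = 950/((2017*(1/2815))) - 2474714/95573 = 950/(2017/2815) - 2474714/95573 = 950*(2815/2017) - 2474714/95573 = 2674250/2017 - 2474714/95573 = 250594597112/192770741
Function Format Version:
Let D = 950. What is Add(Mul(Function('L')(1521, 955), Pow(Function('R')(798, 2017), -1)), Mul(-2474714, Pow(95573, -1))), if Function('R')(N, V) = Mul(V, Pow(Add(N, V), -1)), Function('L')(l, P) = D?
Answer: Rational(250594597112, 192770741) ≈ 1300.0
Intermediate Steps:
Function('L')(l, P) = 950
Add(Mul(Function('L')(1521, 955), Pow(Function('R')(798, 2017), -1)), Mul(-2474714, Pow(95573, -1))) = Add(Mul(950, Pow(Mul(2017, Pow(Add(798, 2017), -1)), -1)), Mul(-2474714, Pow(95573, -1))) = Add(Mul(950, Pow(Mul(2017, Pow(2815, -1)), -1)), Mul(-2474714, Rational(1, 95573))) = Add(Mul(950, Pow(Mul(2017, Rational(1, 2815)), -1)), Rational(-2474714, 95573)) = Add(Mul(950, Pow(Rational(2017, 2815), -1)), Rational(-2474714, 95573)) = Add(Mul(950, Rational(2815, 2017)), Rational(-2474714, 95573)) = Add(Rational(2674250, 2017), Rational(-2474714, 95573)) = Rational(250594597112, 192770741)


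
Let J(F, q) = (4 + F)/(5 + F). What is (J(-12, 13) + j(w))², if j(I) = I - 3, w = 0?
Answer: 169/49 ≈ 3.4490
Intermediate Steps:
J(F, q) = (4 + F)/(5 + F)
j(I) = -3 + I
(J(-12, 13) + j(w))² = ((4 - 12)/(5 - 12) + (-3 + 0))² = (-8/(-7) - 3)² = (-⅐*(-8) - 3)² = (8/7 - 3)² = (-13/7)² = 169/49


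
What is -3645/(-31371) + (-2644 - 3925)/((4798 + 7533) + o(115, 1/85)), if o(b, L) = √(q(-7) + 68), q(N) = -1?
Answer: -662296463713/1590023386758 + 6569*√67/152053494 ≈ -0.41618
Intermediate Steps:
o(b, L) = √67 (o(b, L) = √(-1 + 68) = √67)
-3645/(-31371) + (-2644 - 3925)/((4798 + 7533) + o(115, 1/85)) = -3645/(-31371) + (-2644 - 3925)/((4798 + 7533) + √67) = -3645*(-1/31371) - 6569/(12331 + √67) = 1215/10457 - 6569/(12331 + √67)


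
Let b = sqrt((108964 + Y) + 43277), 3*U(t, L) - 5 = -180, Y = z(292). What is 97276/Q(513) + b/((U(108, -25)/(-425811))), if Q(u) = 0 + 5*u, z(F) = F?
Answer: 97276/2565 + 1277433*sqrt(152533)/175 ≈ 2.8509e+6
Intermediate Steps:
Y = 292
Q(u) = 5*u
U(t, L) = -175/3 (U(t, L) = 5/3 + (1/3)*(-180) = 5/3 - 60 = -175/3)
b = sqrt(152533) (b = sqrt((108964 + 292) + 43277) = sqrt(109256 + 43277) = sqrt(152533) ≈ 390.55)
97276/Q(513) + b/((U(108, -25)/(-425811))) = 97276/((5*513)) + sqrt(152533)/((-175/3/(-425811))) = 97276/2565 + sqrt(152533)/((-175/3*(-1/425811))) = 97276*(1/2565) + sqrt(152533)/(175/1277433) = 97276/2565 + sqrt(152533)*(1277433/175) = 97276/2565 + 1277433*sqrt(152533)/175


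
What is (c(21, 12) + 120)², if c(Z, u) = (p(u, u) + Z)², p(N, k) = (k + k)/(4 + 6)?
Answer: 278522721/625 ≈ 4.4564e+5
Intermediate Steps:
p(N, k) = k/5 (p(N, k) = (2*k)/10 = (2*k)*(⅒) = k/5)
c(Z, u) = (Z + u/5)² (c(Z, u) = (u/5 + Z)² = (Z + u/5)²)
(c(21, 12) + 120)² = ((12 + 5*21)²/25 + 120)² = ((12 + 105)²/25 + 120)² = ((1/25)*117² + 120)² = ((1/25)*13689 + 120)² = (13689/25 + 120)² = (16689/25)² = 278522721/625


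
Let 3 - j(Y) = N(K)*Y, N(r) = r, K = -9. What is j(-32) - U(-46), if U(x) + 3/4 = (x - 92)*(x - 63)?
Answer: -61305/4 ≈ -15326.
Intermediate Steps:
U(x) = -¾ + (-92 + x)*(-63 + x) (U(x) = -¾ + (x - 92)*(x - 63) = -¾ + (-92 + x)*(-63 + x))
j(Y) = 3 + 9*Y (j(Y) = 3 - (-9)*Y = 3 + 9*Y)
j(-32) - U(-46) = (3 + 9*(-32)) - (23181/4 + (-46)² - 155*(-46)) = (3 - 288) - (23181/4 + 2116 + 7130) = -285 - 1*60165/4 = -285 - 60165/4 = -61305/4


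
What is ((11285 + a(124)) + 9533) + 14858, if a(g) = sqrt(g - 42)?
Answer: 35676 + sqrt(82) ≈ 35685.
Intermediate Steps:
a(g) = sqrt(-42 + g)
((11285 + a(124)) + 9533) + 14858 = ((11285 + sqrt(-42 + 124)) + 9533) + 14858 = ((11285 + sqrt(82)) + 9533) + 14858 = (20818 + sqrt(82)) + 14858 = 35676 + sqrt(82)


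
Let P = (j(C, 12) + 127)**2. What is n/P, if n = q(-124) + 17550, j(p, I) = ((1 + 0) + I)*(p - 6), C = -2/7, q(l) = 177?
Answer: 868623/100489 ≈ 8.6440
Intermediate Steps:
C = -2/7 (C = -2*1/7 = -2/7 ≈ -0.28571)
j(p, I) = (1 + I)*(-6 + p)
n = 17727 (n = 177 + 17550 = 17727)
P = 100489/49 (P = ((-6 - 2/7 - 6*12 + 12*(-2/7)) + 127)**2 = ((-6 - 2/7 - 72 - 24/7) + 127)**2 = (-572/7 + 127)**2 = (317/7)**2 = 100489/49 ≈ 2050.8)
n/P = 17727/(100489/49) = 17727*(49/100489) = 868623/100489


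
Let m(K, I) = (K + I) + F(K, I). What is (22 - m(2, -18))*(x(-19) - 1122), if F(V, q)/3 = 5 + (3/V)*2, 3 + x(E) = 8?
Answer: -15638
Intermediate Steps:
x(E) = 5 (x(E) = -3 + 8 = 5)
F(V, q) = 15 + 18/V (F(V, q) = 3*(5 + (3/V)*2) = 3*(5 + 6/V) = 15 + 18/V)
m(K, I) = 15 + I + K + 18/K (m(K, I) = (K + I) + (15 + 18/K) = (I + K) + (15 + 18/K) = 15 + I + K + 18/K)
(22 - m(2, -18))*(x(-19) - 1122) = (22 - (15 - 18 + 2 + 18/2))*(5 - 1122) = (22 - (15 - 18 + 2 + 18*(½)))*(-1117) = (22 - (15 - 18 + 2 + 9))*(-1117) = (22 - 1*8)*(-1117) = (22 - 8)*(-1117) = 14*(-1117) = -15638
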